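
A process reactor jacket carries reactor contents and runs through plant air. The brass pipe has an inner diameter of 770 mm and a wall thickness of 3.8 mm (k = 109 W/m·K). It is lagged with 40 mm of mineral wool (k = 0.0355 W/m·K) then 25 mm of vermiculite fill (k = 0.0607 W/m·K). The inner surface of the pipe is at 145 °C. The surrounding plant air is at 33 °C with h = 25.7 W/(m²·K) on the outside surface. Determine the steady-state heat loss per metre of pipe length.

q′ ≈ 186 W/m

Radial resistances (cylindrical: R_cond = ln(r_o/r_i)/(2πkL), R_conv = 1/(h·2πrL)):
R_brass pipe wall = ln(388.8/385)/(2π×109×1) = 1.434×10^-5 K/W
R_mineral wool = ln(428.8/388.8)/(2π×0.0355×1) = 0.439 K/W
R_vermiculite fill = ln(453.8/428.8)/(2π×0.0607×1) = 0.1486 K/W
R_outer film = 1/(h_o·2πr_oL) = 1/(25.7×2π×0.4538×1) = 0.01365 K/W
R_total = 0.6013 K/W
Q = ΔT/R_total = 112/0.6013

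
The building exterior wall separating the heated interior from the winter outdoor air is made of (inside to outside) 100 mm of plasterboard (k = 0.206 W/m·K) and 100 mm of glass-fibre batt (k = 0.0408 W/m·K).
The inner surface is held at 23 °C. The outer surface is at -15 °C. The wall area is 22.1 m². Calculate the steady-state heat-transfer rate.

Q ≈ 286 W

Using the resistance-network approach (series):
R_plasterboard = L/(kA) = 0.1/(0.206×22.1) = 0.02197 K/W
R_glass-fibre batt = L/(kA) = 0.1/(0.0408×22.1) = 0.1109 K/W
R_total = 0.1329 K/W
Q = ΔT / R_total = 38 / 0.1329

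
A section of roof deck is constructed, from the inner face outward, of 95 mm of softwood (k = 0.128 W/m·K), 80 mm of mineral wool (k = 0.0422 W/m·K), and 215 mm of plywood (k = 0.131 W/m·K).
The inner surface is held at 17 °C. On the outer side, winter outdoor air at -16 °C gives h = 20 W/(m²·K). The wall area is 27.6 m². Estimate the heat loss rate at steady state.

Treating each layer as a thermal resistance in series:
R_softwood = L/(kA) = 0.095/(0.128×27.6) = 0.02689 K/W
R_mineral wool = L/(kA) = 0.08/(0.0422×27.6) = 0.06869 K/W
R_plywood = L/(kA) = 0.215/(0.131×27.6) = 0.05946 K/W
R_outer film = 1/(h_o·A) = 1/(20×27.6) = 0.001812 K/W
R_total = 0.1569 K/W
Q = ΔT / R_total = 33 / 0.1569

Q ≈ 210 W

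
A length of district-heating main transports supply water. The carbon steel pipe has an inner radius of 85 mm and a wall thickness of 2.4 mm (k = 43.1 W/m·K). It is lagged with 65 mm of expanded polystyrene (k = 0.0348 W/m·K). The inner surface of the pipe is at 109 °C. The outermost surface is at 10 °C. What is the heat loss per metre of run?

q′ ≈ 38.9 W/m

For a radial system each layer contributes R = ln(r_out/r_in)/(2πkL); films add R = 1/(hA).
R_carbon steel pipe wall = ln(87.4/85)/(2π×43.1×1) = 1.028×10^-4 K/W
R_expanded polystyrene = ln(152.4/87.4)/(2π×0.0348×1) = 2.543 K/W
R_total = 2.543 K/W
Q = ΔT/R_total = 99/2.543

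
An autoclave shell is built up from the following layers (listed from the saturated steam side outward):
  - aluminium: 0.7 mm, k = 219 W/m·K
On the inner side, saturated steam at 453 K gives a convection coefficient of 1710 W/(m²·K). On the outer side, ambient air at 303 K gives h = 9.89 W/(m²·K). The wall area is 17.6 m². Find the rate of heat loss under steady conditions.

Q ≈ 26000 W

Treating each layer as a thermal resistance in series:
R_inner film = 1/(h_i·A) = 1/(1710×17.6) = 3.323×10^-5 K/W
R_aluminium = L/(kA) = 0.0007/(219×17.6) = 1.816×10^-7 K/W
R_outer film = 1/(h_o·A) = 1/(9.89×17.6) = 0.005745 K/W
R_total = 0.005778 K/W
Q = ΔT / R_total = 150 / 0.005778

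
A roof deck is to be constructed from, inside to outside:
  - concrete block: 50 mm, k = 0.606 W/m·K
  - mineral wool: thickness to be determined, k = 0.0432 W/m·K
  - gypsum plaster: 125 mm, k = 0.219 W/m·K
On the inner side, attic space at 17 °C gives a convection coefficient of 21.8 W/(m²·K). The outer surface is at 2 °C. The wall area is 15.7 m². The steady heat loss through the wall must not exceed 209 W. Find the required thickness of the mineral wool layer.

Thermal resistances in series:
R_inner film = 1/(h_i·A) = 1/(21.8×15.7) = 0.002922 K/W
R_concrete block = L/(kA) = 0.05/(0.606×15.7) = 0.005255 K/W
R_gypsum plaster = L/(kA) = 0.125/(0.219×15.7) = 0.03636 K/W
Sum of the known resistances R_other = 0.04453 K/W
Required total resistance R_tot = ΔT/Q_allow = 15/209 = 0.07177 K/W
R_mineral wool = R_tot − R_other = 0.02724 K/W
L = R·k·A = 0.02724×0.0432×15.7

L ≈ 18.5 mm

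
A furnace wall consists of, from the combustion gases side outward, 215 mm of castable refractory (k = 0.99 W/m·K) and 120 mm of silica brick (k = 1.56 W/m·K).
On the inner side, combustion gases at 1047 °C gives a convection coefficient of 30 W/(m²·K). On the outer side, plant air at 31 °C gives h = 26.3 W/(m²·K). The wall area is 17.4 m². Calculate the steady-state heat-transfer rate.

Q ≈ 48400 W

Thermal resistances in series:
R_inner film = 1/(h_i·A) = 1/(30×17.4) = 0.001916 K/W
R_castable refractory = L/(kA) = 0.215/(0.99×17.4) = 0.01248 K/W
R_silica brick = L/(kA) = 0.12/(1.56×17.4) = 0.004421 K/W
R_outer film = 1/(h_o·A) = 1/(26.3×17.4) = 0.002185 K/W
R_total = 0.021 K/W
Q = ΔT / R_total = 1016 / 0.021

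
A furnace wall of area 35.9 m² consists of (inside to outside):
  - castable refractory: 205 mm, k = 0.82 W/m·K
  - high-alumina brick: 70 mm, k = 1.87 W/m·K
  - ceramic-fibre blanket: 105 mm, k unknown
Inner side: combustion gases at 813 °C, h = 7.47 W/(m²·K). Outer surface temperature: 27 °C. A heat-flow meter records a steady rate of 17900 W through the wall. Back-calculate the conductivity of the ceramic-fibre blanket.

Using the resistance-network approach (series):
R_inner film = 1/(h_i·A) = 1/(7.47×35.9) = 0.003729 K/W
R_castable refractory = L/(kA) = 0.205/(0.82×35.9) = 0.006964 K/W
R_high-alumina brick = L/(kA) = 0.07/(1.87×35.9) = 0.001043 K/W
Sum of known resistances R_other = 0.01174 K/W
Total R = ΔT/Q = 786/17900 = 0.04391 K/W
R_ceramic-fibre blanket = R_total − R_other = 0.03218 K/W
k = L/(R·A) = 0.105/(0.03218×35.9)

k ≈ 0.0909 W/(m·K)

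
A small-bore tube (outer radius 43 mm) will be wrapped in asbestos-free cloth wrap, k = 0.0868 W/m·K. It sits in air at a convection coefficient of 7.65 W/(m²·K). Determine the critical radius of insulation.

For a cylinder r_cr = k/h = 0.0868/7.65
r_cr = 11.3 mm; since the bare radius (43 mm) is above r_cr, any added insulation will reduce heat loss.

r_cr ≈ 11.3 mm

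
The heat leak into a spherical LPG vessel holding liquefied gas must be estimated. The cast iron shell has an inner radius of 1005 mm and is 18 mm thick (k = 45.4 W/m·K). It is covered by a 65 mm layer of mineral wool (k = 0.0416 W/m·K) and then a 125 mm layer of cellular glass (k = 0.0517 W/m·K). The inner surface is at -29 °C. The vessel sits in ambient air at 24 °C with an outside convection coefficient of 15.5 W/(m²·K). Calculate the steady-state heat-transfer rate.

Each spherical layer contributes R = (1/r_i − 1/r_o)/(4πk):
R_cast iron shell = (1/1.005 − 1/1.023)/(4π×45.4) = 3.069×10^-5 K/W
R_mineral wool = (1/1.023 − 1/1.088)/(4π×0.0416) = 0.1117 K/W
R_cellular glass = (1/1.088 − 1/1.213)/(4π×0.0517) = 0.1458 K/W
R_outer film = 1/(h·4πr_o²) = 1/(15.5×4π×1.213²) = 0.003489 K/W
R_total = 0.261 K/W
Q = ΔT/R_total = 53/0.261

Q ≈ 203 W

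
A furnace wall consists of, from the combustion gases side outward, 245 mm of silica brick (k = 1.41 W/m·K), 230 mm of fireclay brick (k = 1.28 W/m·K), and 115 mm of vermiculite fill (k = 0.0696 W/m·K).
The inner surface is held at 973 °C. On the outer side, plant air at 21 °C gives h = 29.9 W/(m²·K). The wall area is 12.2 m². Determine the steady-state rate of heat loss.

Q ≈ 5700 W

Series thermal resistances:
R_silica brick = L/(kA) = 0.245/(1.41×12.2) = 0.01424 K/W
R_fireclay brick = L/(kA) = 0.23/(1.28×12.2) = 0.01473 K/W
R_vermiculite fill = L/(kA) = 0.115/(0.0696×12.2) = 0.1354 K/W
R_outer film = 1/(h_o·A) = 1/(29.9×12.2) = 0.002741 K/W
R_total = 0.1671 K/W
Q = ΔT / R_total = 952 / 0.1671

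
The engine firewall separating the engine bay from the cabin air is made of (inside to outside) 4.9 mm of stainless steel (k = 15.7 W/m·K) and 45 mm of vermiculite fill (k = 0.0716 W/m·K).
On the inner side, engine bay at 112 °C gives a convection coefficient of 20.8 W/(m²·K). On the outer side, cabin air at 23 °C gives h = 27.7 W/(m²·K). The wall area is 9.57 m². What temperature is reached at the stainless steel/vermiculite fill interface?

T ≈ 106 °C

Using the resistance-network approach (series):
R_inner film = 1/(h_i·A) = 1/(20.8×9.57) = 0.005024 K/W
R_stainless steel = L/(kA) = 0.0049/(15.7×9.57) = 3.261×10^-5 K/W
R_vermiculite fill = L/(kA) = 0.045/(0.0716×9.57) = 0.06567 K/W
R_outer film = 1/(h_o·A) = 1/(27.7×9.57) = 0.003772 K/W
R_total = 0.0745 K/W;  Q = ΔT/R_total = 89/0.0745 = 1195 W
T_interface = T_inner − Q·ΣR(inner→interface) = 112 − 1190×0.005056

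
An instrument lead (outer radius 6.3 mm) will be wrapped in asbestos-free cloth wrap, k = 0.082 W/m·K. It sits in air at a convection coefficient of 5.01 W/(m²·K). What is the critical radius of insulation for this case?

r_cr ≈ 16.4 mm

For a cylinder r_cr = k/h = 0.082/5.01
r_cr = 16.4 mm; since the bare radius (6.3 mm) is below r_cr, adding a thin layer of insulation will *increase* heat loss.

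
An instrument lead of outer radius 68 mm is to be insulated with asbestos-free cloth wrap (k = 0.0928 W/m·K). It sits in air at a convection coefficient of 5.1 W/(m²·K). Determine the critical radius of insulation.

r_cr ≈ 18.2 mm

For a cylinder r_cr = k/h = 0.0928/5.1
r_cr = 18.2 mm; since the bare radius (68 mm) is above r_cr, any added insulation will reduce heat loss.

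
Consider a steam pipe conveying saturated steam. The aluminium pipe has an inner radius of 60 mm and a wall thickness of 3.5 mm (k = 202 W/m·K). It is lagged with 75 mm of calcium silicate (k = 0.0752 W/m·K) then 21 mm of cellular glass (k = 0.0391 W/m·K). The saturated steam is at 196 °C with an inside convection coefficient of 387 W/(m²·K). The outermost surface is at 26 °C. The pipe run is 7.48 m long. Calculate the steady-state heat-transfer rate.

For a radial system each layer contributes R = ln(r_out/r_in)/(2πkL); films add R = 1/(hA).
R_inner film = 1/(h_i·2πr₁L) = 1/(387×2π×0.06×7.48) = 9.163×10^-4 K/W
R_aluminium pipe wall = ln(63.5/60)/(2π×202×7.48) = 5.972×10^-6 K/W
R_calcium silicate = ln(138.5/63.5)/(2π×0.0752×7.48) = 0.2206 K/W
R_cellular glass = ln(159.5/138.5)/(2π×0.0391×7.48) = 0.07682 K/W
R_total = 0.2984 K/W
Q = ΔT/R_total = 170/0.2984

Q ≈ 570 W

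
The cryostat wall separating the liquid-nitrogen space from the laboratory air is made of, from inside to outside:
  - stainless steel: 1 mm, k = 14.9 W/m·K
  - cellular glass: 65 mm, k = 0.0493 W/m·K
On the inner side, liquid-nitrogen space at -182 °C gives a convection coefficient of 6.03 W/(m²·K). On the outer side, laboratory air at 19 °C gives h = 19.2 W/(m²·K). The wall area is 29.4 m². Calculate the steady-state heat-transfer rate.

Q ≈ 3850 W

Thermal resistances in series:
R_inner film = 1/(h_i·A) = 1/(6.03×29.4) = 0.005641 K/W
R_stainless steel = L/(kA) = 0.001/(14.9×29.4) = 2.283×10^-6 K/W
R_cellular glass = L/(kA) = 0.065/(0.0493×29.4) = 0.04485 K/W
R_outer film = 1/(h_o·A) = 1/(19.2×29.4) = 0.001772 K/W
R_total = 0.05226 K/W
Q = ΔT / R_total = 201 / 0.05226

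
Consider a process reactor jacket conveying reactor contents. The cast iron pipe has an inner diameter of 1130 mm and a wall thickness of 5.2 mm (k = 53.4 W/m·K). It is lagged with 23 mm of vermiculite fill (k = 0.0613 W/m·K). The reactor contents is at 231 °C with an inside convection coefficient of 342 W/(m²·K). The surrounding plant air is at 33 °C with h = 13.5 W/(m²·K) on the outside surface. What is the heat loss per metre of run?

q′ ≈ 1600 W/m

Per-layer cylindrical resistances, series-summed:
R_inner film = 1/(h_i·2πr₁L) = 1/(342×2π×0.565×1) = 8.237×10^-4 K/W
R_cast iron pipe wall = ln(570.2/565)/(2π×53.4×1) = 2.731×10^-5 K/W
R_vermiculite fill = ln(593.2/570.2)/(2π×0.0613×1) = 0.1027 K/W
R_outer film = 1/(h_o·2πr_oL) = 1/(13.5×2π×0.5932×1) = 0.01987 K/W
R_total = 0.1234 K/W
Q = ΔT/R_total = 198/0.1234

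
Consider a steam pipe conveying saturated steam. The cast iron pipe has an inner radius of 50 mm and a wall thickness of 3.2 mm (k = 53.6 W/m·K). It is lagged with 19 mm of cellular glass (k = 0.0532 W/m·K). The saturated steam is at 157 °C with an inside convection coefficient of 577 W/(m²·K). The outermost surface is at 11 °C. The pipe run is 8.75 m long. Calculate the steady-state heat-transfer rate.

Q ≈ 1390 W

Cylindrical conduction, so R = ln(r₂/r₁)/(2πkL) per layer, in series:
R_inner film = 1/(h_i·2πr₁L) = 1/(577×2π×0.05×8.75) = 6.305×10^-4 K/W
R_cast iron pipe wall = ln(53.2/50)/(2π×53.6×8.75) = 2.105×10^-5 K/W
R_cellular glass = ln(72.2/53.2)/(2π×0.0532×8.75) = 0.1044 K/W
R_total = 0.1051 K/W
Q = ΔT/R_total = 146/0.1051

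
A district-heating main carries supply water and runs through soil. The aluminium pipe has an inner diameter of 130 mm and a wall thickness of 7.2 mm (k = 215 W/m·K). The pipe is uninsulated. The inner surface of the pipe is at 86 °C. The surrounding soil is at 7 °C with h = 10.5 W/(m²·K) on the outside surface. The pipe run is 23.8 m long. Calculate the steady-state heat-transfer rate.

Treating each annulus and film as a series resistance:
R_aluminium pipe wall = ln(72.2/65)/(2π×215×23.8) = 3.267×10^-6 K/W
R_outer film = 1/(h_o·2πr_oL) = 1/(10.5×2π×0.0722×23.8) = 0.008821 K/W
R_total = 0.008824 K/W
Q = ΔT/R_total = 79/0.008824

Q ≈ 8950 W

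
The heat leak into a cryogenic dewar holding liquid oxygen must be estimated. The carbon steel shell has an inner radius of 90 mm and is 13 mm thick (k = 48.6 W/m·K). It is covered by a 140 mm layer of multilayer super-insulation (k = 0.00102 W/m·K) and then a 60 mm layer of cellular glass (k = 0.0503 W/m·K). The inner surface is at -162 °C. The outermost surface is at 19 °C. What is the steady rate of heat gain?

Q ≈ 0.414 W

Spherical conduction: R = (1/r_in − 1/r_out)/(4πk) per layer; series-sum.
R_carbon steel shell = (1/0.09 − 1/0.103)/(4π×48.6) = 0.002296 K/W
R_multilayer super-insulation = (1/0.103 − 1/0.243)/(4π×0.00102) = 436.4 K/W
R_cellular glass = (1/0.243 − 1/0.303)/(4π×0.0503) = 1.289 K/W
R_total = 437.7 K/W
Q = ΔT/R_total = 181/437.7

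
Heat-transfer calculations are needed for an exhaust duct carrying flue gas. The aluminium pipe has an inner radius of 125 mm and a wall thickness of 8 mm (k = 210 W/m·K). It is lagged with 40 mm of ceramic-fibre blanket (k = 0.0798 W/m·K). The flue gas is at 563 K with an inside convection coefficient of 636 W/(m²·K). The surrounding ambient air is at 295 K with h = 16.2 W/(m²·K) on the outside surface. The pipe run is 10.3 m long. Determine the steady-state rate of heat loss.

Q ≈ 4730 W

Radial resistances (cylindrical: R_cond = ln(r_o/r_i)/(2πkL), R_conv = 1/(h·2πrL)):
R_inner film = 1/(h_i·2πr₁L) = 1/(636×2π×0.125×10.3) = 1.944×10^-4 K/W
R_aluminium pipe wall = ln(133/125)/(2π×210×10.3) = 4.565×10^-6 K/W
R_ceramic-fibre blanket = ln(173/133)/(2π×0.0798×10.3) = 0.05091 K/W
R_outer film = 1/(h_o·2πr_oL) = 1/(16.2×2π×0.173×10.3) = 0.005513 K/W
R_total = 0.05663 K/W
Q = ΔT/R_total = 268/0.05663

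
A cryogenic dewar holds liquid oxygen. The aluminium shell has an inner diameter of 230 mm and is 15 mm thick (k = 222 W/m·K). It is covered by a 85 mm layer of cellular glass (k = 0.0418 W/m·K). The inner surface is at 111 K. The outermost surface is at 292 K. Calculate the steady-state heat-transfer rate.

Each spherical layer contributes R = (1/r_i − 1/r_o)/(4πk):
R_aluminium shell = (1/0.115 − 1/0.13)/(4π×222) = 3.597×10^-4 K/W
R_cellular glass = (1/0.13 − 1/0.215)/(4π×0.0418) = 5.79 K/W
R_total = 5.79 K/W
Q = ΔT/R_total = 181/5.79

Q ≈ 31.3 W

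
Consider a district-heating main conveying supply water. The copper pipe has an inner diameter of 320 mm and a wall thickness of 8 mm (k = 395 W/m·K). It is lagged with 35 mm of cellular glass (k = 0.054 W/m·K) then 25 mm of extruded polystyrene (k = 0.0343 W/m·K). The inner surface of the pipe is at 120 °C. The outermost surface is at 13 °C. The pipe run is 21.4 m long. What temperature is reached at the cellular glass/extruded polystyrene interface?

T ≈ 65.6 °C

Per-layer cylindrical resistances, series-summed:
R_copper pipe wall = ln(168/160)/(2π×395×21.4) = 9.186×10^-7 K/W
R_cellular glass = ln(203/168)/(2π×0.054×21.4) = 0.02606 K/W
R_extruded polystyrene = ln(228/203)/(2π×0.0343×21.4) = 0.02518 K/W
R_total = 0.05125 K/W
Q = ΔT/R_total = 107/0.05125
Q = 2090 W
T_interface = T_inner − Q·ΣR(inner→interface) = 120 − 2090×0.02606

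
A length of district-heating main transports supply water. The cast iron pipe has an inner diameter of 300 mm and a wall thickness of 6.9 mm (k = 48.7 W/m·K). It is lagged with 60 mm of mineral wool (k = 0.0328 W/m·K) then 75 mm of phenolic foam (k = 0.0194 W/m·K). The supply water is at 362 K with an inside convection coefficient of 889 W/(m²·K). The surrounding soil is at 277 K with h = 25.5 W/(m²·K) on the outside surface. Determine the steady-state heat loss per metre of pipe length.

q′ ≈ 21.1 W/m

For a radial system each layer contributes R = ln(r_out/r_in)/(2πkL); films add R = 1/(hA).
R_inner film = 1/(h_i·2πr₁L) = 1/(889×2π×0.15×1) = 0.001194 K/W
R_cast iron pipe wall = ln(156.9/150)/(2π×48.7×1) = 1.47×10^-4 K/W
R_mineral wool = ln(216.9/156.9)/(2π×0.0328×1) = 1.571 K/W
R_phenolic foam = ln(291.9/216.9)/(2π×0.0194×1) = 2.436 K/W
R_outer film = 1/(h_o·2πr_oL) = 1/(25.5×2π×0.2919×1) = 0.02138 K/W
R_total = 4.03 K/W
Q = ΔT/R_total = 85/4.03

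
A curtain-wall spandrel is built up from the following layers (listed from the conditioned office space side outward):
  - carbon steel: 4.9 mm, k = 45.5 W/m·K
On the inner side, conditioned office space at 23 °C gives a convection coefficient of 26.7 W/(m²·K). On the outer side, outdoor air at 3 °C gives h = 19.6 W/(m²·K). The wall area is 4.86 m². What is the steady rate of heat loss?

Q ≈ 1100 W

Model the wall as resistances in series:
R_inner film = 1/(h_i·A) = 1/(26.7×4.86) = 0.007706 K/W
R_carbon steel = L/(kA) = 0.0049/(45.5×4.86) = 2.216×10^-5 K/W
R_outer film = 1/(h_o·A) = 1/(19.6×4.86) = 0.0105 K/W
R_total = 0.01823 K/W
Q = ΔT / R_total = 20 / 0.01823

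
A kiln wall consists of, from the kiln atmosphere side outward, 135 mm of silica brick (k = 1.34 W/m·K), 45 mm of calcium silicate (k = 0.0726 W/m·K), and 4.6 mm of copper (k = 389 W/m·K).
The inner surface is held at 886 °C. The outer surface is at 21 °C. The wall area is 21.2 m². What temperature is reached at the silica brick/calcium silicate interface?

T ≈ 765 °C

Series thermal resistances:
R_silica brick = L/(kA) = 0.135/(1.34×21.2) = 0.004752 K/W
R_calcium silicate = L/(kA) = 0.045/(0.0726×21.2) = 0.02924 K/W
R_copper = L/(kA) = 0.0046/(389×21.2) = 5.578×10^-7 K/W
R_total = 0.03399 K/W;  Q = ΔT/R_total = 865/0.03399 = 25450 W
T_interface = T_inner − Q·ΣR(inner→interface) = 886 − 25400×0.004752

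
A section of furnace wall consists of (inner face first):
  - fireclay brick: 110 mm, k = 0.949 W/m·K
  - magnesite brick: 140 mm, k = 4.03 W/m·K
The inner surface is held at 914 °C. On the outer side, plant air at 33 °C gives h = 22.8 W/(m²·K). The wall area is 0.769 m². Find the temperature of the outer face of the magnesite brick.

Treating each layer as a thermal resistance in series:
R_fireclay brick = L/(kA) = 0.11/(0.949×0.769) = 0.1507 K/W
R_magnesite brick = L/(kA) = 0.14/(4.03×0.769) = 0.04517 K/W
R_outer film = 1/(h_o·A) = 1/(22.8×0.769) = 0.05703 K/W
R_total = 0.2529 K/W;  Q = ΔT/R_total = 881/0.2529 = 3483 W
T_interface = T_inner − Q·ΣR(inner→interface) = 914 − 3480×0.1959

T ≈ 232 °C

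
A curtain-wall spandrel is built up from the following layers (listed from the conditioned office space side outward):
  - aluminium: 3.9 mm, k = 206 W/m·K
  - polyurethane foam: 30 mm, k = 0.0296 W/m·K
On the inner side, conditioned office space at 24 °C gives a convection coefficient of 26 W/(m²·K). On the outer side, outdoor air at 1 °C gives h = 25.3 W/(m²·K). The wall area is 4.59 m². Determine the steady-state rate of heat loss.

Series thermal resistances:
R_inner film = 1/(h_i·A) = 1/(26×4.59) = 0.008379 K/W
R_aluminium = L/(kA) = 0.0039/(206×4.59) = 4.125×10^-6 K/W
R_polyurethane foam = L/(kA) = 0.03/(0.0296×4.59) = 0.2208 K/W
R_outer film = 1/(h_o·A) = 1/(25.3×4.59) = 0.008611 K/W
R_total = 0.2378 K/W
Q = ΔT / R_total = 23 / 0.2378

Q ≈ 96.7 W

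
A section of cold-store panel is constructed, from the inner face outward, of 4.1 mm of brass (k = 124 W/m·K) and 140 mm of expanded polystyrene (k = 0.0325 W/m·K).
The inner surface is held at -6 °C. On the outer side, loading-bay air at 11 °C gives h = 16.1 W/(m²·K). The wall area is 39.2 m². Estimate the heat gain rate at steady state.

Series thermal resistances:
R_brass = L/(kA) = 0.0041/(124×39.2) = 8.435×10^-7 K/W
R_expanded polystyrene = L/(kA) = 0.14/(0.0325×39.2) = 0.1099 K/W
R_outer film = 1/(h_o·A) = 1/(16.1×39.2) = 0.001584 K/W
R_total = 0.1115 K/W
Q = ΔT / R_total = 17 / 0.1115

Q ≈ 152 W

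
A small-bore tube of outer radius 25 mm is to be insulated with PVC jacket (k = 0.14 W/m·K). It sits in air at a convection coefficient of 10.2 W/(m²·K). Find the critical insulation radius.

For a cylinder r_cr = k/h = 0.14/10.2
r_cr = 13.7 mm; since the bare radius (25 mm) is above r_cr, any added insulation will reduce heat loss.

r_cr ≈ 13.7 mm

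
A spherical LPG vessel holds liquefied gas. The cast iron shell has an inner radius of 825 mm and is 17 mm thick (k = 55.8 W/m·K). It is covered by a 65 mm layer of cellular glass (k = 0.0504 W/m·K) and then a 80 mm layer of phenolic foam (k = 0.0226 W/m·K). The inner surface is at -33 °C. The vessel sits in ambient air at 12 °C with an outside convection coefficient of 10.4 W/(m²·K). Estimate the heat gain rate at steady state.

Q ≈ 98.5 W

Spherical conduction: R = (1/r_in − 1/r_out)/(4πk) per layer; series-sum.
R_cast iron shell = (1/0.825 − 1/0.842)/(4π×55.8) = 3.49×10^-5 K/W
R_cellular glass = (1/0.842 − 1/0.907)/(4π×0.0504) = 0.1344 K/W
R_phenolic foam = (1/0.907 − 1/0.987)/(4π×0.0226) = 0.3147 K/W
R_outer film = 1/(h·4πr_o²) = 1/(10.4×4π×0.987²) = 0.007855 K/W
R_total = 0.4569 K/W
Q = ΔT/R_total = 45/0.4569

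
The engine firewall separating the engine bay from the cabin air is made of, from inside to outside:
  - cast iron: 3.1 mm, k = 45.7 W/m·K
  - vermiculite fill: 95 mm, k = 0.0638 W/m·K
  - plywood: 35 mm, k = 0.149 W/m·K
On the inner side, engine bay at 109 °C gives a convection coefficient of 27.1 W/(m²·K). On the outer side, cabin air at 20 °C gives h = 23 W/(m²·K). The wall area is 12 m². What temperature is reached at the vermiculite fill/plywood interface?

T ≈ 33.7 °C

Thermal resistances in series:
R_inner film = 1/(h_i·A) = 1/(27.1×12) = 0.003075 K/W
R_cast iron = L/(kA) = 0.0031/(45.7×12) = 5.653×10^-6 K/W
R_vermiculite fill = L/(kA) = 0.095/(0.0638×12) = 0.1241 K/W
R_plywood = L/(kA) = 0.035/(0.149×12) = 0.01957 K/W
R_outer film = 1/(h_o·A) = 1/(23×12) = 0.003623 K/W
R_total = 0.1504 K/W;  Q = ΔT/R_total = 89/0.1504 = 591.9 W
T_interface = T_inner − Q·ΣR(inner→interface) = 109 − 592×0.1272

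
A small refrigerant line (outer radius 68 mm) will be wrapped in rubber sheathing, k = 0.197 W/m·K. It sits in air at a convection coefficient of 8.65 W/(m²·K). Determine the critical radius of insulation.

r_cr ≈ 22.8 mm

For a cylinder r_cr = k/h = 0.197/8.65
r_cr = 22.8 mm; since the bare radius (68 mm) is above r_cr, any added insulation will reduce heat loss.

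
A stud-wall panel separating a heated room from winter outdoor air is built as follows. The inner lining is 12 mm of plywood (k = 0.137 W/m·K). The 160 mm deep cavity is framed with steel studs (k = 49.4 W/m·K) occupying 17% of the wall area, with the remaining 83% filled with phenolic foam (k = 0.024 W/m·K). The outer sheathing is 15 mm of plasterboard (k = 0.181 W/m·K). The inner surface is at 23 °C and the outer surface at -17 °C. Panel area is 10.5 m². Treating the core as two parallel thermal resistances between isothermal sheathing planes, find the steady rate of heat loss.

Sheathing layers in series; stud and cavity paths in parallel between them.
R_inner = 0.012/(0.137×10.5) = 0.008342 K/W
R_stud  = 0.16/(49.4×0.17×10.5) = 0.001814 K/W
R_cav   = 0.16/(0.024×0.83×10.5) = 0.765 K/W
1/R_core = 1/R_stud + 1/R_cav → R_core = 0.00181 K/W
R_outer = 0.015/(0.181×10.5) = 0.007893 K/W
R_total = 0.01804 K/W
Q = ΔT/R_total = 40/0.01804

Q ≈ 2220 W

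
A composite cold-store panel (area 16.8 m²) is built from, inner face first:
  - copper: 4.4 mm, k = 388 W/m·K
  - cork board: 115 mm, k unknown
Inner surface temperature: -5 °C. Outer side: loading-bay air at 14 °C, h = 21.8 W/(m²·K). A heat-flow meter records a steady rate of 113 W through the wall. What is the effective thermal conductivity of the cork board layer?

k ≈ 0.0414 W/(m·K)

Series thermal resistances:
R_copper = L/(kA) = 0.0044/(388×16.8) = 6.75×10^-7 K/W
R_outer film = 1/(h_o·A) = 1/(21.8×16.8) = 0.00273 K/W
Sum of known resistances R_other = 0.002731 K/W
Total R = ΔT/Q = 19/113 = 0.1681 K/W
R_cork board = R_total − R_other = 0.1654 K/W
k = L/(R·A) = 0.115/(0.1654×16.8)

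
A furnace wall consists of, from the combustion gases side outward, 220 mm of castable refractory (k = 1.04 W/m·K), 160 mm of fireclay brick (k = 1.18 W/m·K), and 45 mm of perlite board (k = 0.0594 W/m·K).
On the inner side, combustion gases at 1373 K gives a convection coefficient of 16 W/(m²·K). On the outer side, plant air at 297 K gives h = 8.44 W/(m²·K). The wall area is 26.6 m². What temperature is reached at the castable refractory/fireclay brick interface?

T ≈ 1140 K

Thermal resistances in series:
R_inner film = 1/(h_i·A) = 1/(16×26.6) = 0.00235 K/W
R_castable refractory = L/(kA) = 0.22/(1.04×26.6) = 0.007953 K/W
R_fireclay brick = L/(kA) = 0.16/(1.18×26.6) = 0.005097 K/W
R_perlite board = L/(kA) = 0.045/(0.0594×26.6) = 0.02848 K/W
R_outer film = 1/(h_o·A) = 1/(8.44×26.6) = 0.004454 K/W
R_total = 0.04833 K/W;  Q = ΔT/R_total = 1076/0.04833 = 22260 W
T_interface = T_inner − Q·ΣR(inner→interface) = 1373 − 22300×0.0103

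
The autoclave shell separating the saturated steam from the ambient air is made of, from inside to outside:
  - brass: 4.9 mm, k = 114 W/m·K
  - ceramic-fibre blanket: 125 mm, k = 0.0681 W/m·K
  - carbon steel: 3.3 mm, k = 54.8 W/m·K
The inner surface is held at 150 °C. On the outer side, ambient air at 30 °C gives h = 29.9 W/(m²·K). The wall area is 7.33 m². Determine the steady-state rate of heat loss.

Q ≈ 471 W

Treating each layer as a thermal resistance in series:
R_brass = L/(kA) = 0.0049/(114×7.33) = 5.864×10^-6 K/W
R_ceramic-fibre blanket = L/(kA) = 0.125/(0.0681×7.33) = 0.2504 K/W
R_carbon steel = L/(kA) = 0.0033/(54.8×7.33) = 8.215×10^-6 K/W
R_outer film = 1/(h_o·A) = 1/(29.9×7.33) = 0.004563 K/W
R_total = 0.255 K/W
Q = ΔT / R_total = 120 / 0.255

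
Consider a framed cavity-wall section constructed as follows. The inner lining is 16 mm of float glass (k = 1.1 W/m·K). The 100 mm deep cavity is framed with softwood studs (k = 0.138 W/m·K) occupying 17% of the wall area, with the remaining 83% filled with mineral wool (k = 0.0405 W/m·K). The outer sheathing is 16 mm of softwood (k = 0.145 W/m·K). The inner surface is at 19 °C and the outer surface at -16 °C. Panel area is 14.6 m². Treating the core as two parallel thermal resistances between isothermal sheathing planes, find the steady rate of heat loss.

Sheathing layers in series; stud and cavity paths in parallel between them.
R_inner = 0.016/(1.1×14.6) = 9.963×10^-4 K/W
R_stud  = 0.1/(0.138×0.17×14.6) = 0.292 K/W
R_cav   = 0.1/(0.0405×0.83×14.6) = 0.2038 K/W
1/R_core = 1/R_stud + 1/R_cav → R_core = 0.12 K/W
R_outer = 0.016/(0.145×14.6) = 0.007558 K/W
R_total = 0.1286 K/W
Q = ΔT/R_total = 35/0.1286

Q ≈ 272 W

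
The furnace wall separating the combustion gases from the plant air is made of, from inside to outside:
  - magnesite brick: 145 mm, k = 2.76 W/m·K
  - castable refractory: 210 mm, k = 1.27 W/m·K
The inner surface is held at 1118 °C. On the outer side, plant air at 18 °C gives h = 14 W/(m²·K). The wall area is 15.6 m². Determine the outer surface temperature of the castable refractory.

Treating each layer as a thermal resistance in series:
R_magnesite brick = L/(kA) = 0.145/(2.76×15.6) = 0.003368 K/W
R_castable refractory = L/(kA) = 0.21/(1.27×15.6) = 0.0106 K/W
R_outer film = 1/(h_o·A) = 1/(14×15.6) = 0.004579 K/W
R_total = 0.01855 K/W;  Q = ΔT/R_total = 1100/0.01855 = 59310 W
T_interface = T_inner − Q·ΣR(inner→interface) = 1118 − 59300×0.01397

T ≈ 290 °C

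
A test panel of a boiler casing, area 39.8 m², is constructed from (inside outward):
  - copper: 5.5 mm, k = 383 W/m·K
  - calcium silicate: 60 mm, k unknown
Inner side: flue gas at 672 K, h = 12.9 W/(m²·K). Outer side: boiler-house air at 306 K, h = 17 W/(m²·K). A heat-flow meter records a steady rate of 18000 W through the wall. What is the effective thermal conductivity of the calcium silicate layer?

Series thermal resistances:
R_inner film = 1/(h_i·A) = 1/(12.9×39.8) = 0.001948 K/W
R_copper = L/(kA) = 0.0055/(383×39.8) = 3.608×10^-7 K/W
R_outer film = 1/(h_o·A) = 1/(17×39.8) = 0.001478 K/W
Sum of known resistances R_other = 0.003426 K/W
Total R = ΔT/Q = 366/18000 = 0.02033 K/W
R_calcium silicate = R_total − R_other = 0.01691 K/W
k = L/(R·A) = 0.06/(0.01691×39.8)

k ≈ 0.0892 W/(m·K)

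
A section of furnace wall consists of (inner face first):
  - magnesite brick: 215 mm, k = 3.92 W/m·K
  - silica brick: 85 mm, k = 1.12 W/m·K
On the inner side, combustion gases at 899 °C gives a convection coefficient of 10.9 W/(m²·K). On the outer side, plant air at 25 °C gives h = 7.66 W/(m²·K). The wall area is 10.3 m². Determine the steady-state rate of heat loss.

Q ≈ 25500 W

Thermal resistances in series:
R_inner film = 1/(h_i·A) = 1/(10.9×10.3) = 0.008907 K/W
R_magnesite brick = L/(kA) = 0.215/(3.92×10.3) = 0.005325 K/W
R_silica brick = L/(kA) = 0.085/(1.12×10.3) = 0.007368 K/W
R_outer film = 1/(h_o·A) = 1/(7.66×10.3) = 0.01267 K/W
R_total = 0.03427 K/W
Q = ΔT / R_total = 874 / 0.03427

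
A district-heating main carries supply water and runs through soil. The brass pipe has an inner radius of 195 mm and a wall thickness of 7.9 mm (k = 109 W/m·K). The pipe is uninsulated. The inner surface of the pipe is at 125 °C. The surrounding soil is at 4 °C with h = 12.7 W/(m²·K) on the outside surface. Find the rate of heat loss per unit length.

Cylindrical conduction, so R = ln(r₂/r₁)/(2πkL) per layer, in series:
R_brass pipe wall = ln(202.9/195)/(2π×109×1) = 5.799×10^-5 K/W
R_outer film = 1/(h_o·2πr_oL) = 1/(12.7×2π×0.2029×1) = 0.06176 K/W
R_total = 0.06182 K/W
Q = ΔT/R_total = 121/0.06182

q′ ≈ 1960 W/m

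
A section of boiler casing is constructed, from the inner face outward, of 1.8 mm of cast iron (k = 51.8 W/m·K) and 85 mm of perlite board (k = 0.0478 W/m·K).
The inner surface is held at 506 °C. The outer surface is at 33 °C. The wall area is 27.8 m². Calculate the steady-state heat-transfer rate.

Treating each layer as a thermal resistance in series:
R_cast iron = L/(kA) = 0.0018/(51.8×27.8) = 1.25×10^-6 K/W
R_perlite board = L/(kA) = 0.085/(0.0478×27.8) = 0.06397 K/W
R_total = 0.06397 K/W
Q = ΔT / R_total = 473 / 0.06397

Q ≈ 7390 W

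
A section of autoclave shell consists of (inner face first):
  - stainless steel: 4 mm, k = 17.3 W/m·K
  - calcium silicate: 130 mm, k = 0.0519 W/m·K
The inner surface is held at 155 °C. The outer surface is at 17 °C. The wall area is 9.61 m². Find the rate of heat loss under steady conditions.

Q ≈ 529 W

Using the resistance-network approach (series):
R_stainless steel = L/(kA) = 0.004/(17.3×9.61) = 2.406×10^-5 K/W
R_calcium silicate = L/(kA) = 0.13/(0.0519×9.61) = 0.2606 K/W
R_total = 0.2607 K/W
Q = ΔT / R_total = 138 / 0.2607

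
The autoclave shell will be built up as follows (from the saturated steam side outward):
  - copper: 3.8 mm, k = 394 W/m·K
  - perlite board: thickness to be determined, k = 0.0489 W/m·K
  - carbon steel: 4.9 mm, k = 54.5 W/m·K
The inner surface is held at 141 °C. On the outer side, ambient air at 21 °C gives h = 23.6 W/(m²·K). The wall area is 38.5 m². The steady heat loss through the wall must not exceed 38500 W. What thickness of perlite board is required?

L ≈ 3.79 mm

Thermal resistances in series:
R_copper = L/(kA) = 0.0038/(394×38.5) = 2.505×10^-7 K/W
R_carbon steel = L/(kA) = 0.0049/(54.5×38.5) = 2.335×10^-6 K/W
R_outer film = 1/(h_o·A) = 1/(23.6×38.5) = 0.001101 K/W
Sum of the known resistances R_other = 0.001103 K/W
Required total resistance R_tot = ΔT/Q_allow = 120/38500 = 0.003117 K/W
R_perlite board = R_tot − R_other = 0.002014 K/W
L = R·k·A = 0.002014×0.0489×38.5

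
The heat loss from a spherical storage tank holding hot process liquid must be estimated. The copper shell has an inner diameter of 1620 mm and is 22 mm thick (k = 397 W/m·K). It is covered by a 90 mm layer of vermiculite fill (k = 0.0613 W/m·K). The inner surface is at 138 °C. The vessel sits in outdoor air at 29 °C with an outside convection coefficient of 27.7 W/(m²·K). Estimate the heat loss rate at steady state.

Q ≈ 700 W

Spherical conduction: R = (1/r_in − 1/r_out)/(4πk) per layer; series-sum.
R_copper shell = (1/0.81 − 1/0.832)/(4π×397) = 6.544×10^-6 K/W
R_vermiculite fill = (1/0.832 − 1/0.922)/(4π×0.0613) = 0.1523 K/W
R_outer film = 1/(h·4πr_o²) = 1/(27.7×4π×0.922²) = 0.003379 K/W
R_total = 0.1557 K/W
Q = ΔT/R_total = 109/0.1557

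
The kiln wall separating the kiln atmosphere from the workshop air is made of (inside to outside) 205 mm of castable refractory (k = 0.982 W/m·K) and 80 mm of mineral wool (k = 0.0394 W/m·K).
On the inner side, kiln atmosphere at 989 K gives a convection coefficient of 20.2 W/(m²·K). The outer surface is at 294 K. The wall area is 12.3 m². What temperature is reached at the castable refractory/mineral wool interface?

T ≈ 911 K

Treating each layer as a thermal resistance in series:
R_inner film = 1/(h_i·A) = 1/(20.2×12.3) = 0.004025 K/W
R_castable refractory = L/(kA) = 0.205/(0.982×12.3) = 0.01697 K/W
R_mineral wool = L/(kA) = 0.08/(0.0394×12.3) = 0.1651 K/W
R_total = 0.1861 K/W;  Q = ΔT/R_total = 695/0.1861 = 3735 W
T_interface = T_inner − Q·ΣR(inner→interface) = 989 − 3740×0.021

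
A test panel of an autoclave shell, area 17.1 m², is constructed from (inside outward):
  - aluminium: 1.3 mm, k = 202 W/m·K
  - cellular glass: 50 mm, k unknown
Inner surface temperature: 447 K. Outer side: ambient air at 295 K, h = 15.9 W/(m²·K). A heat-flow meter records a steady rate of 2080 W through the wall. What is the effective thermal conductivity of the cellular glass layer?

Using the resistance-network approach (series):
R_aluminium = L/(kA) = 0.0013/(202×17.1) = 3.764×10^-7 K/W
R_outer film = 1/(h_o·A) = 1/(15.9×17.1) = 0.003678 K/W
Sum of known resistances R_other = 0.003678 K/W
Total R = ΔT/Q = 152/2080 = 0.07308 K/W
R_cellular glass = R_total − R_other = 0.0694 K/W
k = L/(R·A) = 0.05/(0.0694×17.1)

k ≈ 0.0421 W/(m·K)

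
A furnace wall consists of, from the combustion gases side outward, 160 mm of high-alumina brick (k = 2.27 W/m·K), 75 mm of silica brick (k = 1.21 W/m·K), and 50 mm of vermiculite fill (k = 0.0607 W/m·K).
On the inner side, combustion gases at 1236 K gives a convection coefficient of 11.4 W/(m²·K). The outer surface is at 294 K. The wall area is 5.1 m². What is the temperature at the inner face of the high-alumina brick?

Series thermal resistances:
R_inner film = 1/(h_i·A) = 1/(11.4×5.1) = 0.0172 K/W
R_high-alumina brick = L/(kA) = 0.16/(2.27×5.1) = 0.01382 K/W
R_silica brick = L/(kA) = 0.075/(1.21×5.1) = 0.01215 K/W
R_vermiculite fill = L/(kA) = 0.05/(0.0607×5.1) = 0.1615 K/W
R_total = 0.2047 K/W;  Q = ΔT/R_total = 942/0.2047 = 4602 W
T_interface = T_inner − Q·ΣR(inner→interface) = 1236 − 4600×0.0172

T ≈ 1160 K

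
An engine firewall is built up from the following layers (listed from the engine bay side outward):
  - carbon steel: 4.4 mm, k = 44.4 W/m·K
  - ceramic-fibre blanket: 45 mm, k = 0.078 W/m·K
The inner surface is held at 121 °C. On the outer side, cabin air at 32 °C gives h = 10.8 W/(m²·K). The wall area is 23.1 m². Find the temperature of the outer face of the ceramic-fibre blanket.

Thermal resistances in series:
R_carbon steel = L/(kA) = 0.0044/(44.4×23.1) = 4.29×10^-6 K/W
R_ceramic-fibre blanket = L/(kA) = 0.045/(0.078×23.1) = 0.02498 K/W
R_outer film = 1/(h_o·A) = 1/(10.8×23.1) = 0.004008 K/W
R_total = 0.02899 K/W;  Q = ΔT/R_total = 89/0.02899 = 3070 W
T_interface = T_inner − Q·ΣR(inner→interface) = 121 − 3070×0.02498

T ≈ 44.3 °C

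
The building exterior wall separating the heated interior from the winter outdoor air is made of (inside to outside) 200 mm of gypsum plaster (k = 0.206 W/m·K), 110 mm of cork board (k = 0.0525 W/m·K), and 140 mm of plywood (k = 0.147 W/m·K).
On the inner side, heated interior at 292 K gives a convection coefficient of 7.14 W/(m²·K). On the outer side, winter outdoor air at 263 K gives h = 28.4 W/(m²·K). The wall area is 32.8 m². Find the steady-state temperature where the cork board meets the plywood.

T ≈ 270 K

Treating each layer as a thermal resistance in series:
R_inner film = 1/(h_i·A) = 1/(7.14×32.8) = 0.00427 K/W
R_gypsum plaster = L/(kA) = 0.2/(0.206×32.8) = 0.0296 K/W
R_cork board = L/(kA) = 0.11/(0.0525×32.8) = 0.06388 K/W
R_plywood = L/(kA) = 0.14/(0.147×32.8) = 0.02904 K/W
R_outer film = 1/(h_o·A) = 1/(28.4×32.8) = 0.001074 K/W
R_total = 0.1279 K/W;  Q = ΔT/R_total = 29/0.1279 = 226.8 W
T_interface = T_inner − Q·ΣR(inner→interface) = 292 − 227×0.09775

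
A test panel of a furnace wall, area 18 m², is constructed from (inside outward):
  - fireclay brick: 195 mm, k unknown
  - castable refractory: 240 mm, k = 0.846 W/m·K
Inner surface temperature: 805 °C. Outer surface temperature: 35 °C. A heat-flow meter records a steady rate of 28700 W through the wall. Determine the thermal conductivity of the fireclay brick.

k ≈ 0.979 W/(m·K)

Treating each layer as a thermal resistance in series:
R_castable refractory = L/(kA) = 0.24/(0.846×18) = 0.01576 K/W
Sum of known resistances R_other = 0.01576 K/W
Total R = ΔT/Q = 770/28700 = 0.02683 K/W
R_fireclay brick = R_total − R_other = 0.01107 K/W
k = L/(R·A) = 0.195/(0.01107×18)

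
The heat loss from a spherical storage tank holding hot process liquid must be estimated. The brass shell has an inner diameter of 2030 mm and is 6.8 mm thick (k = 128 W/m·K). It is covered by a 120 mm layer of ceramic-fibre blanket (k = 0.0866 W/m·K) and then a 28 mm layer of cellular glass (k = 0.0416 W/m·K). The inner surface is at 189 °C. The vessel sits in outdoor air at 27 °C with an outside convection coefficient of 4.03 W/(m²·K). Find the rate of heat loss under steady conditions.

For a spherical shell R = (1/r₁ − 1/r₂)/(4πk); film R = 1/(h·4πr²). In series:
R_brass shell = (1/1.015 − 1/1.0218)/(4π×128) = 4.076×10^-6 K/W
R_ceramic-fibre blanket = (1/1.0218 − 1/1.1418)/(4π×0.0866) = 0.09451 K/W
R_cellular glass = (1/1.1418 − 1/1.1698)/(4π×0.0416) = 0.0401 K/W
R_outer film = 1/(h·4πr_o²) = 1/(4.03×4π×1.1698²) = 0.01443 K/W
R_total = 0.149 K/W
Q = ΔT/R_total = 162/0.149

Q ≈ 1090 W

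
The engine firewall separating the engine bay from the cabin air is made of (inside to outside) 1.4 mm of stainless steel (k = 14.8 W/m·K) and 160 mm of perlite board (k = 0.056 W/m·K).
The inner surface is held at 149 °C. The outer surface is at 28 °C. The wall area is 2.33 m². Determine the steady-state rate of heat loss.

Q ≈ 98.7 W

Model the wall as resistances in series:
R_stainless steel = L/(kA) = 0.0014/(14.8×2.33) = 4.06×10^-5 K/W
R_perlite board = L/(kA) = 0.16/(0.056×2.33) = 1.226 K/W
R_total = 1.226 K/W
Q = ΔT / R_total = 121 / 1.226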